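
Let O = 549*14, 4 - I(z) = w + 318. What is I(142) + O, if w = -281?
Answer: 7653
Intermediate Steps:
I(z) = -33 (I(z) = 4 - (-281 + 318) = 4 - 1*37 = 4 - 37 = -33)
O = 7686
I(142) + O = -33 + 7686 = 7653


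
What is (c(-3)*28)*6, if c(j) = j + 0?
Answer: -504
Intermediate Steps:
c(j) = j
(c(-3)*28)*6 = -3*28*6 = -84*6 = -504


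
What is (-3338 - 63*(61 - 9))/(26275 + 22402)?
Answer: -6614/48677 ≈ -0.13588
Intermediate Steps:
(-3338 - 63*(61 - 9))/(26275 + 22402) = (-3338 - 63*52)/48677 = (-3338 - 3276)*(1/48677) = -6614*1/48677 = -6614/48677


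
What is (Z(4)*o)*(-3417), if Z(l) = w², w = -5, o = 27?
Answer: -2306475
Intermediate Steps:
Z(l) = 25 (Z(l) = (-5)² = 25)
(Z(4)*o)*(-3417) = (25*27)*(-3417) = 675*(-3417) = -2306475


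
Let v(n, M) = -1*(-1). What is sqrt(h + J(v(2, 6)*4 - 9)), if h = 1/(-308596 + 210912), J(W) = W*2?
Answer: I*sqrt(23855434061)/48842 ≈ 3.1623*I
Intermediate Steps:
v(n, M) = 1
J(W) = 2*W
h = -1/97684 (h = 1/(-97684) = -1/97684 ≈ -1.0237e-5)
sqrt(h + J(v(2, 6)*4 - 9)) = sqrt(-1/97684 + 2*(1*4 - 9)) = sqrt(-1/97684 + 2*(4 - 9)) = sqrt(-1/97684 + 2*(-5)) = sqrt(-1/97684 - 10) = sqrt(-976841/97684) = I*sqrt(23855434061)/48842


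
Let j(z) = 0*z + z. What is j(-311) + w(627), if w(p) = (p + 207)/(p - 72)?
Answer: -57257/185 ≈ -309.50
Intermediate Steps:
w(p) = (207 + p)/(-72 + p)
j(z) = z (j(z) = 0 + z = z)
j(-311) + w(627) = -311 + (207 + 627)/(-72 + 627) = -311 + 834/555 = -311 + (1/555)*834 = -311 + 278/185 = -57257/185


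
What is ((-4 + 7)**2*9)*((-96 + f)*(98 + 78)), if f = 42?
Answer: -769824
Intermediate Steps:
((-4 + 7)**2*9)*((-96 + f)*(98 + 78)) = ((-4 + 7)**2*9)*((-96 + 42)*(98 + 78)) = (3**2*9)*(-54*176) = (9*9)*(-9504) = 81*(-9504) = -769824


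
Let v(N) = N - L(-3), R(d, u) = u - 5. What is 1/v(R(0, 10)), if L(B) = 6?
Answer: -1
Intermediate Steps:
R(d, u) = -5 + u
v(N) = -6 + N (v(N) = N - 1*6 = N - 6 = -6 + N)
1/v(R(0, 10)) = 1/(-6 + (-5 + 10)) = 1/(-6 + 5) = 1/(-1) = -1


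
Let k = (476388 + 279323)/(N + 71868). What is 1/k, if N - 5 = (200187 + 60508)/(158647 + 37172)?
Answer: 14074359682/147982572309 ≈ 0.095108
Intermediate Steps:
N = 1239790/195819 (N = 5 + (200187 + 60508)/(158647 + 37172) = 5 + 260695/195819 = 1239790/195819 ≈ 6.3313)
k = 147982572309/14074359682 (k = (476388 + 279323)/(1239790/195819 + 71868) = 755711/(14074359682/195819) = 755711*(195819/14074359682) = 147982572309/14074359682 ≈ 10.514)
1/k = 1/(147982572309/14074359682) = 14074359682/147982572309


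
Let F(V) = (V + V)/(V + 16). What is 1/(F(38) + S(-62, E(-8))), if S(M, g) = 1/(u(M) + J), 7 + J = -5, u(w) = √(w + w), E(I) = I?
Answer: 266220/363097 + 1458*I*√31/363097 ≈ 0.73319 + 0.022357*I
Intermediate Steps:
F(V) = 2*V/(16 + V) (F(V) = (2*V)/(16 + V) = 2*V/(16 + V))
u(w) = √2*√w (u(w) = √(2*w) = √2*√w)
J = -12 (J = -7 - 5 = -12)
S(M, g) = 1/(-12 + √2*√M) (S(M, g) = 1/(√2*√M - 12) = 1/(-12 + √2*√M))
1/(F(38) + S(-62, E(-8))) = 1/(2*38/(16 + 38) + 1/(-12 + √2*√(-62))) = 1/(2*38/54 + 1/(-12 + √2*(I*√62))) = 1/(2*38*(1/54) + 1/(-12 + 2*I*√31)) = 1/(38/27 + 1/(-12 + 2*I*√31))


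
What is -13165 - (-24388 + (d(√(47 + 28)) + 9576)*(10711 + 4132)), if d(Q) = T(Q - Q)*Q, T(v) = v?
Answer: -142125345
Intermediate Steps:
d(Q) = 0 (d(Q) = (Q - Q)*Q = 0*Q = 0)
-13165 - (-24388 + (d(√(47 + 28)) + 9576)*(10711 + 4132)) = -13165 - (-24388 + (0 + 9576)*(10711 + 4132)) = -13165 - (-24388 + 9576*14843) = -13165 - (-24388 + 142136568) = -13165 - 1*142112180 = -13165 - 142112180 = -142125345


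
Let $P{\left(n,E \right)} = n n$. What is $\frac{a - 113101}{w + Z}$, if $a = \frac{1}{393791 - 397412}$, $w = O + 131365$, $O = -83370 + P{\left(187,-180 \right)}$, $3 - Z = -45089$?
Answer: $- \frac{204769361}{231845388} \approx -0.88321$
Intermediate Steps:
$Z = 45092$ ($Z = 3 - -45089 = 3 + 45089 = 45092$)
$P{\left(n,E \right)} = n^{2}$
$O = -48401$ ($O = -83370 + 187^{2} = -83370 + 34969 = -48401$)
$w = 82964$ ($w = -48401 + 131365 = 82964$)
$a = - \frac{1}{3621}$ ($a = \frac{1}{-3621} = - \frac{1}{3621} \approx -0.00027617$)
$\frac{a - 113101}{w + Z} = \frac{- \frac{1}{3621} - 113101}{82964 + 45092} = - \frac{409538722}{3621 \cdot 128056} = \left(- \frac{409538722}{3621}\right) \frac{1}{128056} = - \frac{204769361}{231845388}$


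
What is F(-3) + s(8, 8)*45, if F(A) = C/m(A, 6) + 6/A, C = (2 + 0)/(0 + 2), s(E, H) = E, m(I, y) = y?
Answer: 2149/6 ≈ 358.17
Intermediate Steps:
C = 1 (C = 2/2 = 2*(½) = 1)
F(A) = ⅙ + 6/A (F(A) = 1/6 + 6/A = 1*(⅙) + 6/A = ⅙ + 6/A)
F(-3) + s(8, 8)*45 = (⅙)*(36 - 3)/(-3) + 8*45 = (⅙)*(-⅓)*33 + 360 = -11/6 + 360 = 2149/6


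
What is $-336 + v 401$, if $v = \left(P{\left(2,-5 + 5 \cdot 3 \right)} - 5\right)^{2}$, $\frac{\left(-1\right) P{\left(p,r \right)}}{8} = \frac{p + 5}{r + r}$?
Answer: $\frac{601521}{25} \approx 24061.0$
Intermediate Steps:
$P{\left(p,r \right)} = - \frac{4 \left(5 + p\right)}{r}$ ($P{\left(p,r \right)} = - 8 \frac{p + 5}{r + r} = - 8 \frac{5 + p}{2 r} = - \frac{4 \left(5 + p\right)}{r}$)
$v = \frac{1521}{25}$ ($v = \left(\frac{4 \left(-5 - 2\right)}{-5 + 5 \cdot 3} - 5\right)^{2} = \left(\frac{4 \left(-5 - 2\right)}{-5 + 15} - 5\right)^{2} = \left(4 \cdot \frac{1}{10} \left(-7\right) - 5\right)^{2} = \left(- \frac{14}{5} - 5\right)^{2} = \left(- \frac{39}{5}\right)^{2} = \frac{1521}{25} \approx 60.84$)
$-336 + v 401 = -336 + \frac{1521}{25} \cdot 401 = -336 + \frac{609921}{25} = \frac{601521}{25}$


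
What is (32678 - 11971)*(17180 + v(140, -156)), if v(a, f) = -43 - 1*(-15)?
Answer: 355166464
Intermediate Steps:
v(a, f) = -28 (v(a, f) = -43 + 15 = -28)
(32678 - 11971)*(17180 + v(140, -156)) = (32678 - 11971)*(17180 - 28) = 20707*17152 = 355166464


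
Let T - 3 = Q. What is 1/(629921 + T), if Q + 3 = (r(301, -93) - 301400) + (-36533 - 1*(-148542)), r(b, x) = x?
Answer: 1/440437 ≈ 2.2705e-6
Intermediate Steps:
Q = -189487 (Q = -3 + ((-93 - 301400) + (-36533 - 1*(-148542))) = -3 + (-301493 + (-36533 + 148542)) = -3 + (-301493 + 112009) = -3 - 189484 = -189487)
T = -189484 (T = 3 - 189487 = -189484)
1/(629921 + T) = 1/(629921 - 189484) = 1/440437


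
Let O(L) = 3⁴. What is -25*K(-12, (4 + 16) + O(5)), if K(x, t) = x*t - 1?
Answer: 30325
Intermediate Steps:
O(L) = 81
K(x, t) = -1 + t*x (K(x, t) = t*x - 1 = -1 + t*x)
-25*K(-12, (4 + 16) + O(5)) = -25*(-1 + ((4 + 16) + 81)*(-12)) = -25*(-1 + (20 + 81)*(-12)) = -25*(-1 + 101*(-12)) = -25*(-1 - 1212) = -25*(-1213) = 30325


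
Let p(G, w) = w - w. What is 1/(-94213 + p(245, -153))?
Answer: -1/94213 ≈ -1.0614e-5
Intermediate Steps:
p(G, w) = 0
1/(-94213 + p(245, -153)) = 1/(-94213 + 0) = 1/(-94213) = -1/94213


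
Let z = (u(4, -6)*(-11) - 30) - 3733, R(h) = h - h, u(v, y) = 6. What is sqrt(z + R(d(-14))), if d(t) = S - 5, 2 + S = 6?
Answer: I*sqrt(3829) ≈ 61.879*I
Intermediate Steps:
S = 4 (S = -2 + 6 = 4)
d(t) = -1 (d(t) = 4 - 5 = -1)
R(h) = 0
z = -3829 (z = (6*(-11) - 30) - 3733 = (-66 - 30) - 3733 = -96 - 3733 = -3829)
sqrt(z + R(d(-14))) = sqrt(-3829 + 0) = sqrt(-3829) = I*sqrt(3829)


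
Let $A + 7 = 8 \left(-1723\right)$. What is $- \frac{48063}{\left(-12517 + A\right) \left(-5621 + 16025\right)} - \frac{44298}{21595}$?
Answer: $- \frac{4041232733417}{1970244529680} \approx -2.0511$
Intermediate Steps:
$A = -13791$ ($A = -7 + 8 \left(-1723\right) = -7 - 13784 = -13791$)
$- \frac{48063}{\left(-12517 + A\right) \left(-5621 + 16025\right)} - \frac{44298}{21595} = - \frac{48063}{\left(-12517 - 13791\right) \left(-5621 + 16025\right)} - \frac{44298}{21595} = - \frac{48063}{\left(-26308\right) 10404} - \frac{44298}{21595} = - \frac{48063}{-273708432} - \frac{44298}{21595} = \left(-48063\right) \left(- \frac{1}{273708432}\right) - \frac{44298}{21595} = \frac{16021}{91236144} - \frac{44298}{21595} = - \frac{4041232733417}{1970244529680}$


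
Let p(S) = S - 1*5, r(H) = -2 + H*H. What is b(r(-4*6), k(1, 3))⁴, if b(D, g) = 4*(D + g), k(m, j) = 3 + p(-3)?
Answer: 26834223390976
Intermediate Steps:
r(H) = -2 + H²
p(S) = -5 + S (p(S) = S - 5 = -5 + S)
k(m, j) = -5 (k(m, j) = 3 + (-5 - 3) = 3 - 8 = -5)
b(D, g) = 4*D + 4*g
b(r(-4*6), k(1, 3))⁴ = (4*(-2 + (-4*6)²) + 4*(-5))⁴ = (4*(-2 + (-24)²) - 20)⁴ = (4*(-2 + 576) - 20)⁴ = (4*574 - 20)⁴ = (2296 - 20)⁴ = 2276⁴ = 26834223390976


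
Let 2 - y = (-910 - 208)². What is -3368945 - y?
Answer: -2119023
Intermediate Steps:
y = -1249922 (y = 2 - (-910 - 208)² = 2 - 1*(-1118)² = 2 - 1*1249924 = 2 - 1249924 = -1249922)
-3368945 - y = -3368945 - 1*(-1249922) = -3368945 + 1249922 = -2119023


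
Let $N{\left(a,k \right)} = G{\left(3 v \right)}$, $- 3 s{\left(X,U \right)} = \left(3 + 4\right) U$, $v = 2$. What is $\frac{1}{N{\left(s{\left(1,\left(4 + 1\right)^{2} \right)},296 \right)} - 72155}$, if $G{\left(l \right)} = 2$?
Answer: $- \frac{1}{72153} \approx -1.3859 \cdot 10^{-5}$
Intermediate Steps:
$s{\left(X,U \right)} = - \frac{7 U}{3}$ ($s{\left(X,U \right)} = - \frac{\left(3 + 4\right) U}{3} = - \frac{7 U}{3}$)
$N{\left(a,k \right)} = 2$
$\frac{1}{N{\left(s{\left(1,\left(4 + 1\right)^{2} \right)},296 \right)} - 72155} = \frac{1}{2 - 72155} = \frac{1}{-72153} = - \frac{1}{72153}$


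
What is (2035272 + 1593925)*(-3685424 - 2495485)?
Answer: -22431736400073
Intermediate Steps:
(2035272 + 1593925)*(-3685424 - 2495485) = 3629197*(-6180909) = -22431736400073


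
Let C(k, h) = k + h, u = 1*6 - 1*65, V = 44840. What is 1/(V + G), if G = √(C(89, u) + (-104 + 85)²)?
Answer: 44840/2010625209 - √391/2010625209 ≈ 2.2292e-5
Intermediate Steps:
u = -59 (u = 6 - 65 = -59)
C(k, h) = h + k
G = √391 (G = √((-59 + 89) + (-104 + 85)²) = √(30 + (-19)²) = √(30 + 361) = √391 ≈ 19.774)
1/(V + G) = 1/(44840 + √391)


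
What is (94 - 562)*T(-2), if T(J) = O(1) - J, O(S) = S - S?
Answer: -936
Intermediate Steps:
O(S) = 0
T(J) = -J (T(J) = 0 - J = -J)
(94 - 562)*T(-2) = (94 - 562)*(-1*(-2)) = -468*2 = -936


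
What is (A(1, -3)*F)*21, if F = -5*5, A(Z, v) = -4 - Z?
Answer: 2625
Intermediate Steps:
F = -25
(A(1, -3)*F)*21 = ((-4 - 1*1)*(-25))*21 = ((-4 - 1)*(-25))*21 = -5*(-25)*21 = 125*21 = 2625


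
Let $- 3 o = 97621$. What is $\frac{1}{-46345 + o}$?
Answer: $- \frac{3}{236656} \approx -1.2677 \cdot 10^{-5}$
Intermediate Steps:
$o = - \frac{97621}{3}$ ($o = \left(- \frac{1}{3}\right) 97621 = - \frac{97621}{3} \approx -32540.0$)
$\frac{1}{-46345 + o} = \frac{1}{-46345 - \frac{97621}{3}} = \frac{1}{- \frac{236656}{3}} = - \frac{3}{236656}$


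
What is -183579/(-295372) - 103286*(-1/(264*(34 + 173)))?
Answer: 230341009/91713006 ≈ 2.5115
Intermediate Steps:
-183579/(-295372) - 103286*(-1/(264*(34 + 173))) = -183579*(-1/295372) - 103286/((-264*207)) = 16689/26852 - 103286/(-54648) = 16689/26852 - 103286*(-1/54648) = 16689/26852 + 51643/27324 = 230341009/91713006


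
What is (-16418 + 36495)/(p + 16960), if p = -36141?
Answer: -20077/19181 ≈ -1.0467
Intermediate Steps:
(-16418 + 36495)/(p + 16960) = (-16418 + 36495)/(-36141 + 16960) = 20077/(-19181) = 20077*(-1/19181) = -20077/19181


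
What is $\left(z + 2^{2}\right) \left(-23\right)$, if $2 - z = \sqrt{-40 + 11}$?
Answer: $-138 + 23 i \sqrt{29} \approx -138.0 + 123.86 i$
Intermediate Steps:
$z = 2 - i \sqrt{29}$ ($z = 2 - \sqrt{-40 + 11} = 2 - \sqrt{-29} = 2 - i \sqrt{29} \approx 2.0 - 5.3852 i$)
$\left(z + 2^{2}\right) \left(-23\right) = \left(\left(2 - i \sqrt{29}\right) + 2^{2}\right) \left(-23\right) = \left(\left(2 - i \sqrt{29}\right) + 4\right) \left(-23\right) = \left(6 - i \sqrt{29}\right) \left(-23\right) = -138 + 23 i \sqrt{29}$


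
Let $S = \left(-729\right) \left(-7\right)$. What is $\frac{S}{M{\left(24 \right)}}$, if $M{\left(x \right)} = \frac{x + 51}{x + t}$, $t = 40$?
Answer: $\frac{108864}{25} \approx 4354.6$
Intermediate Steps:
$S = 5103$
$M{\left(x \right)} = \frac{51 + x}{40 + x}$ ($M{\left(x \right)} = \frac{x + 51}{x + 40} = \frac{51 + x}{40 + x}$)
$\frac{S}{M{\left(24 \right)}} = \frac{5103}{\frac{1}{40 + 24} \left(51 + 24\right)} = \frac{5103}{\frac{1}{64} \cdot 75} = \frac{5103}{\frac{75}{64}} = 5103 \cdot \frac{64}{75} = \frac{108864}{25}$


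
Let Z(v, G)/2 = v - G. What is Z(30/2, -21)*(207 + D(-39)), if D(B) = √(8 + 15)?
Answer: 14904 + 72*√23 ≈ 15249.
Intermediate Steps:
Z(v, G) = -2*G + 2*v (Z(v, G) = 2*(v - G) = -2*G + 2*v)
D(B) = √23
Z(30/2, -21)*(207 + D(-39)) = (-2*(-21) + 2*(30/2))*(207 + √23) = (42 + 2*(30*(½)))*(207 + √23) = (42 + 2*15)*(207 + √23) = (42 + 30)*(207 + √23) = 72*(207 + √23) = 14904 + 72*√23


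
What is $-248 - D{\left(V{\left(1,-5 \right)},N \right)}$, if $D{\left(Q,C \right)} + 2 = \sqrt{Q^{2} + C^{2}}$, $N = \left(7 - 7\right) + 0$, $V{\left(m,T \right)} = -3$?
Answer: $-249$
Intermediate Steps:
$N = 0$ ($N = 0 + 0 = 0$)
$D{\left(Q,C \right)} = -2 + \sqrt{C^{2} + Q^{2}}$ ($D{\left(Q,C \right)} = -2 + \sqrt{Q^{2} + C^{2}} = -2 + \sqrt{C^{2} + Q^{2}}$)
$-248 - D{\left(V{\left(1,-5 \right)},N \right)} = -248 - \left(-2 + \sqrt{0^{2} + \left(-3\right)^{2}}\right) = -248 - \left(-2 + \sqrt{0 + 9}\right) = -248 - \left(-2 + \sqrt{9}\right) = -248 - \left(-2 + 3\right) = -248 - 1 = -249$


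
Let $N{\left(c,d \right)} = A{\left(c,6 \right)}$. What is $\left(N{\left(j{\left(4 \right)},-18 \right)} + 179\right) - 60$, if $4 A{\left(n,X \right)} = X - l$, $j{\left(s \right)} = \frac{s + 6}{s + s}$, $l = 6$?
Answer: $119$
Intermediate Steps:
$j{\left(s \right)} = \frac{6 + s}{2 s}$
$A{\left(n,X \right)} = - \frac{3}{2} + \frac{X}{4}$ ($A{\left(n,X \right)} = \frac{X - 6}{4} = \frac{-6 + X}{4} = - \frac{3}{2} + \frac{X}{4}$)
$N{\left(c,d \right)} = 0$ ($N{\left(c,d \right)} = - \frac{3}{2} + \frac{1}{4} \cdot 6 = - \frac{3}{2} + \frac{3}{2} = 0$)
$\left(N{\left(j{\left(4 \right)},-18 \right)} + 179\right) - 60 = \left(0 + 179\right) - 60 = 179 - 60 = 119$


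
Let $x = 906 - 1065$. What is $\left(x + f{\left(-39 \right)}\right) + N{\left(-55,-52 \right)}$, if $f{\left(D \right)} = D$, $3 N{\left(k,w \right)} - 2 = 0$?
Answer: $- \frac{592}{3} \approx -197.33$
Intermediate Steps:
$N{\left(k,w \right)} = \frac{2}{3}$ ($N{\left(k,w \right)} = \frac{2}{3} + \frac{1}{3} \cdot 0 = \frac{2}{3} + 0 = \frac{2}{3}$)
$x = -159$ ($x = 906 - 1065 = -159$)
$\left(x + f{\left(-39 \right)}\right) + N{\left(-55,-52 \right)} = \left(-159 - 39\right) + \frac{2}{3} = -198 + \frac{2}{3} = - \frac{592}{3}$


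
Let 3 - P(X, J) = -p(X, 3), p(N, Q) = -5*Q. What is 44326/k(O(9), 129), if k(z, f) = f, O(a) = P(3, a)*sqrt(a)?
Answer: 44326/129 ≈ 343.61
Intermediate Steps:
P(X, J) = -12 (P(X, J) = 3 - (-1)*(-5*3) = 3 - (-1)*(-15) = 3 - 1*15 = 3 - 15 = -12)
O(a) = -12*sqrt(a)
44326/k(O(9), 129) = 44326/129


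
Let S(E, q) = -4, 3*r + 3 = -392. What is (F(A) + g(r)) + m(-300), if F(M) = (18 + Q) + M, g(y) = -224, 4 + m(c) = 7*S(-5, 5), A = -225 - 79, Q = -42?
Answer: -584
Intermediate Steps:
r = -395/3 (r = -1 + (⅓)*(-392) = -1 - 392/3 = -395/3 ≈ -131.67)
A = -304
m(c) = -32 (m(c) = -4 + 7*(-4) = -4 - 28 = -32)
F(M) = -24 + M (F(M) = (18 - 42) + M = -24 + M)
(F(A) + g(r)) + m(-300) = ((-24 - 304) - 224) - 32 = (-328 - 224) - 32 = -552 - 32 = -584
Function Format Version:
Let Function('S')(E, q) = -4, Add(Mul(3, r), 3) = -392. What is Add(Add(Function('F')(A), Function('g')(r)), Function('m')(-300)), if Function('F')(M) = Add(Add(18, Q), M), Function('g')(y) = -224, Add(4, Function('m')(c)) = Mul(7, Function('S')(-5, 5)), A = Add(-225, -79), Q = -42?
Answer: -584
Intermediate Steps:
r = Rational(-395, 3) (r = Add(-1, Mul(Rational(1, 3), -392)) = Add(-1, Rational(-392, 3)) = Rational(-395, 3) ≈ -131.67)
A = -304
Function('m')(c) = -32 (Function('m')(c) = Add(-4, Mul(7, -4)) = Add(-4, -28) = -32)
Function('F')(M) = Add(-24, M) (Function('F')(M) = Add(Add(18, -42), M) = Add(-24, M))
Add(Add(Function('F')(A), Function('g')(r)), Function('m')(-300)) = Add(Add(Add(-24, -304), -224), -32) = Add(Add(-328, -224), -32) = Add(-552, -32) = -584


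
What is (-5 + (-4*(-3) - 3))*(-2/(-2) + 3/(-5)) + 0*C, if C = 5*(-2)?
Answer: 8/5 ≈ 1.6000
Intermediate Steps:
C = -10
(-5 + (-4*(-3) - 3))*(-2/(-2) + 3/(-5)) + 0*C = (-5 + (-4*(-3) - 3))*(-2/(-2) + 3/(-5)) + 0*(-10) = (-5 + (12 - 3))*(-2*(-½) + 3*(-⅕)) + 0 = (-5 + 9)*(1 - ⅗) + 0 = 4*(⅖) + 0 = 8/5 + 0 = 8/5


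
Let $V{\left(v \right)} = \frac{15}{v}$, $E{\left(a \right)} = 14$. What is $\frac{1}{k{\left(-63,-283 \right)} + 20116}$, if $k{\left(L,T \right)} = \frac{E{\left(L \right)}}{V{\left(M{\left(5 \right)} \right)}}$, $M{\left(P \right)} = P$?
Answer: $\frac{3}{60362} \approx 4.97 \cdot 10^{-5}$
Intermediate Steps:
$k{\left(L,T \right)} = \frac{14}{3}$ ($k{\left(L,T \right)} = \frac{14}{15 \cdot \frac{1}{5}} = \frac{14}{3}$)
$\frac{1}{k{\left(-63,-283 \right)} + 20116} = \frac{1}{\frac{14}{3} + 20116} = \frac{1}{\frac{60362}{3}} = \frac{3}{60362}$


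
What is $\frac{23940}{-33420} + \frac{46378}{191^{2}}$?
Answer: $\frac{11276627}{20319917} \approx 0.55495$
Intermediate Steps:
$\frac{23940}{-33420} + \frac{46378}{191^{2}} = 23940 \left(- \frac{1}{33420}\right) + \frac{46378}{36481} = - \frac{399}{557} + 46378 \cdot \frac{1}{36481} = - \frac{399}{557} + \frac{46378}{36481} = \frac{11276627}{20319917}$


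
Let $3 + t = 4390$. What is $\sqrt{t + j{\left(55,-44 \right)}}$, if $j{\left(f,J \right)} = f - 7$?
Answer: $\sqrt{4435} \approx 66.596$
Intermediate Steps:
$t = 4387$ ($t = -3 + 4390 = 4387$)
$j{\left(f,J \right)} = -7 + f$
$\sqrt{t + j{\left(55,-44 \right)}} = \sqrt{4387 + \left(-7 + 55\right)} = \sqrt{4387 + 48} = \sqrt{4435}$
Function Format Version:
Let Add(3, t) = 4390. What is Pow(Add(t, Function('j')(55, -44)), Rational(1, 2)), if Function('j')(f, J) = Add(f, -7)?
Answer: Pow(4435, Rational(1, 2)) ≈ 66.596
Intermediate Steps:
t = 4387 (t = Add(-3, 4390) = 4387)
Function('j')(f, J) = Add(-7, f)
Pow(Add(t, Function('j')(55, -44)), Rational(1, 2)) = Pow(Add(4387, Add(-7, 55)), Rational(1, 2)) = Pow(Add(4387, 48), Rational(1, 2)) = Pow(4435, Rational(1, 2))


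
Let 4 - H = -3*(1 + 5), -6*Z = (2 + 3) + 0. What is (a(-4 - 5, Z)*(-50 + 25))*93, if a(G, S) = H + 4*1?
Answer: -60450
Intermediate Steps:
Z = -⅚ (Z = -((2 + 3) + 0)/6 = -(5 + 0)/6 = -⅙*5 = -⅚ ≈ -0.83333)
H = 22 (H = 4 - (-3)*(1 + 5) = 4 - (-3)*6 = 4 - 1*(-18) = 4 + 18 = 22)
a(G, S) = 26 (a(G, S) = 22 + 4*1 = 22 + 4 = 26)
(a(-4 - 5, Z)*(-50 + 25))*93 = (26*(-50 + 25))*93 = (26*(-25))*93 = -650*93 = -60450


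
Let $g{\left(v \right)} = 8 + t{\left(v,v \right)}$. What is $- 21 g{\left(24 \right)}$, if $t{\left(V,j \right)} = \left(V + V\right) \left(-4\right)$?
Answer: $3864$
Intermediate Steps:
$t{\left(V,j \right)} = - 8 V$ ($t{\left(V,j \right)} = 2 V \left(-4\right) = - 8 V$)
$g{\left(v \right)} = 8 - 8 v$
$- 21 g{\left(24 \right)} = - 21 \left(8 - 192\right) = \left(-21\right) \left(-184\right) = 3864$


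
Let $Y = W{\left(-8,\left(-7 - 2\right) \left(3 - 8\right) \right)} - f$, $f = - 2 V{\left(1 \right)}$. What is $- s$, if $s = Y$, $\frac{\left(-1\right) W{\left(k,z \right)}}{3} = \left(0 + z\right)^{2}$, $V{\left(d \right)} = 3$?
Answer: $6069$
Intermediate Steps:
$W{\left(k,z \right)} = - 3 z^{2}$ ($W{\left(k,z \right)} = - 3 \left(0 + z\right)^{2} = - 3 z^{2}$)
$f = -6$ ($f = \left(-2\right) 3 = -6$)
$Y = -6069$ ($Y = - 3 \left(\left(-7 - 2\right) \left(3 - 8\right)\right)^{2} - -6 = - 3 \left(\left(-9\right) \left(-5\right)\right)^{2} + 6 = - 3 \cdot 45^{2} + 6 = \left(-3\right) 2025 + 6 = -6075 + 6 = -6069$)
$s = -6069$
$- s = \left(-1\right) \left(-6069\right) = 6069$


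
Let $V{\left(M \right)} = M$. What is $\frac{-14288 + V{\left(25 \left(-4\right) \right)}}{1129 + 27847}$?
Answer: $- \frac{3597}{7244} \approx -0.49655$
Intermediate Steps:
$\frac{-14288 + V{\left(25 \left(-4\right) \right)}}{1129 + 27847} = \frac{-14288 + 25 \left(-4\right)}{1129 + 27847} = \frac{-14288 - 100}{28976} = \left(-14388\right) \frac{1}{28976} = - \frac{3597}{7244}$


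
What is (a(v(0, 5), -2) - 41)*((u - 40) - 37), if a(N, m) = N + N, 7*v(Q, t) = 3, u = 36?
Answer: 11521/7 ≈ 1645.9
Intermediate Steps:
v(Q, t) = 3/7 (v(Q, t) = (⅐)*3 = 3/7)
a(N, m) = 2*N
(a(v(0, 5), -2) - 41)*((u - 40) - 37) = (2*(3/7) - 41)*((36 - 40) - 37) = (6/7 - 41)*(-4 - 37) = -281/7*(-41) = 11521/7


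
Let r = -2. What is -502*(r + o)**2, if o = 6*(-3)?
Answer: -200800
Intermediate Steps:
o = -18
-502*(r + o)**2 = -502*(-2 - 18)**2 = -502*(-20)**2 = -502*400 = -200800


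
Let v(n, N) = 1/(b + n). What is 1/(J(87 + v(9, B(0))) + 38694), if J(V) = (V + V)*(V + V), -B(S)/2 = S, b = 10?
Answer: 361/24911398 ≈ 1.4491e-5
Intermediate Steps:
B(S) = -2*S
v(n, N) = 1/(10 + n)
J(V) = 4*V² (J(V) = (2*V)*(2*V) = 4*V²)
1/(J(87 + v(9, B(0))) + 38694) = 1/(4*(87 + 1/(10 + 9))² + 38694) = 1/(4*(87 + 1/19)² + 38694) = 1/(4*(1654/19)² + 38694) = 1/(4*(2735716/361) + 38694) = 1/(10942864/361 + 38694) = 1/(24911398/361) = 361/24911398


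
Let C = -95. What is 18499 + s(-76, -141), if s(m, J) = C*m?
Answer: 25719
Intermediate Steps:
s(m, J) = -95*m
18499 + s(-76, -141) = 18499 - 95*(-76) = 18499 + 7220 = 25719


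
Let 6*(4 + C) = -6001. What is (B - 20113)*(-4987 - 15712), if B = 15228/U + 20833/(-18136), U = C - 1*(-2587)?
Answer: 71675575863685451/172237592 ≈ 4.1614e+8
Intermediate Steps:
C = -6025/6 (C = -4 + (⅙)*(-6001) = -4 - 6001/6 = -6025/6 ≈ -1004.2)
U = 9497/6 (U = -6025/6 - 1*(-2587) = -6025/6 + 2587 = 9497/6 ≈ 1582.8)
B = 1459199047/172237592 (B = 15228/(9497/6) + 20833/(-18136) = 15228*(6/9497) + 20833*(-1/18136) = 91368/9497 - 20833/18136 = 1459199047/172237592 ≈ 8.4720)
(B - 20113)*(-4987 - 15712) = (1459199047/172237592 - 20113)*(-4987 - 15712) = -3462755488849/172237592*(-20699) = 71675575863685451/172237592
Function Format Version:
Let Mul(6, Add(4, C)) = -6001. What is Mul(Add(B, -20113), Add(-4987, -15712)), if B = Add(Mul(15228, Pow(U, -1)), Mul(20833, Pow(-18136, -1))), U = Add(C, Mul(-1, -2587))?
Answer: Rational(71675575863685451, 172237592) ≈ 4.1614e+8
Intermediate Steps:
C = Rational(-6025, 6) (C = Add(-4, Mul(Rational(1, 6), -6001)) = Add(-4, Rational(-6001, 6)) = Rational(-6025, 6) ≈ -1004.2)
U = Rational(9497, 6) (U = Add(Rational(-6025, 6), Mul(-1, -2587)) = Add(Rational(-6025, 6), 2587) = Rational(9497, 6) ≈ 1582.8)
B = Rational(1459199047, 172237592) (B = Add(Mul(15228, Pow(Rational(9497, 6), -1)), Mul(20833, Pow(-18136, -1))) = Add(Mul(15228, Rational(6, 9497)), Mul(20833, Rational(-1, 18136))) = Add(Rational(91368, 9497), Rational(-20833, 18136)) = Rational(1459199047, 172237592) ≈ 8.4720)
Mul(Add(B, -20113), Add(-4987, -15712)) = Mul(Add(Rational(1459199047, 172237592), -20113), Add(-4987, -15712)) = Mul(Rational(-3462755488849, 172237592), -20699) = Rational(71675575863685451, 172237592)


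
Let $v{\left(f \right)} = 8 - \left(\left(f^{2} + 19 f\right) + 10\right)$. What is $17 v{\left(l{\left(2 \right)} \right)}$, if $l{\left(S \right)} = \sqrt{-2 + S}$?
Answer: $-34$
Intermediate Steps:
$v{\left(f \right)} = -2 - f^{2} - 19 f$ ($v{\left(f \right)} = 8 - \left(10 + f^{2} + 19 f\right) = -2 - f^{2} - 19 f$)
$17 v{\left(l{\left(2 \right)} \right)} = 17 \left(-2 - \left(\sqrt{-2 + 2}\right)^{2} - 19 \sqrt{-2 + 2}\right) = 17 \left(-2 - \left(\sqrt{0}\right)^{2} - 19 \sqrt{0}\right) = 17 \left(-2 - 0^{2} - 0\right) = 17 \left(-2 - 0 + 0\right) = 17 \left(-2 + 0 + 0\right) = 17 \left(-2\right) = -34$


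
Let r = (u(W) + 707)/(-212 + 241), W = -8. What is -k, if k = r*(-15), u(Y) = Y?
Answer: 10485/29 ≈ 361.55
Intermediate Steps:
r = 699/29 (r = (-8 + 707)/(-212 + 241) = 699/29 ≈ 24.103)
k = -10485/29 (k = (699/29)*(-15) = -10485/29 ≈ -361.55)
-k = -1*(-10485/29) = 10485/29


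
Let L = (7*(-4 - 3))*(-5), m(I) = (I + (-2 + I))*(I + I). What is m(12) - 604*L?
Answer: -147452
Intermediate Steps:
m(I) = 2*I*(-2 + 2*I) (m(I) = (-2 + 2*I)*(2*I) = 2*I*(-2 + 2*I))
L = 245 (L = (7*(-7))*(-5) = -49*(-5) = 245)
m(12) - 604*L = 4*12*(-1 + 12) - 604*245 = 4*12*11 - 147980 = 528 - 147980 = -147452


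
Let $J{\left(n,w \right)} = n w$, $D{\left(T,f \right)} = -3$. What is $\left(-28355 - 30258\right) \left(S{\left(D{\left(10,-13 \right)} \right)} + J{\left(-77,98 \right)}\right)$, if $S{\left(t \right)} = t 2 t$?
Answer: $441238664$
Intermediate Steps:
$S{\left(t \right)} = 2 t^{2}$ ($S{\left(t \right)} = 2 t t = 2 t^{2}$)
$\left(-28355 - 30258\right) \left(S{\left(D{\left(10,-13 \right)} \right)} + J{\left(-77,98 \right)}\right) = \left(-28355 - 30258\right) \left(2 \left(-3\right)^{2} - 7546\right) = - 58613 \left(2 \cdot 9 - 7546\right) = - 58613 \left(18 - 7546\right) = \left(-58613\right) \left(-7528\right) = 441238664$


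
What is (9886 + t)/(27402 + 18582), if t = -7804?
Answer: 347/7664 ≈ 0.045277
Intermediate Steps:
(9886 + t)/(27402 + 18582) = (9886 - 7804)/(27402 + 18582) = 2082/45984 = 2082*(1/45984) = 347/7664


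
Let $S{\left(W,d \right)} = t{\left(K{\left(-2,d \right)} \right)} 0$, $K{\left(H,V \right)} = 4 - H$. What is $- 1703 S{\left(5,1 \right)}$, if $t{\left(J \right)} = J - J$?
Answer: $0$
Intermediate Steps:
$t{\left(J \right)} = 0$
$S{\left(W,d \right)} = 0$ ($S{\left(W,d \right)} = 0 \cdot 0 = 0$)
$- 1703 S{\left(5,1 \right)} = \left(-1703\right) 0 = 0$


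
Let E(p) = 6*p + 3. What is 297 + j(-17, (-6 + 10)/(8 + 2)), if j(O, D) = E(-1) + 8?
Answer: 302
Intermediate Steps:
E(p) = 3 + 6*p
j(O, D) = 5 (j(O, D) = (3 + 6*(-1)) + 8 = (3 - 6) + 8 = -3 + 8 = 5)
297 + j(-17, (-6 + 10)/(8 + 2)) = 297 + 5 = 302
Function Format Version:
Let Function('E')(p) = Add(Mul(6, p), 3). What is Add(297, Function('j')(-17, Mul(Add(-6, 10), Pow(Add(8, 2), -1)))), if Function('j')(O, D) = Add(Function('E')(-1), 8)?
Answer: 302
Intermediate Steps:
Function('E')(p) = Add(3, Mul(6, p))
Function('j')(O, D) = 5 (Function('j')(O, D) = Add(Add(3, Mul(6, -1)), 8) = Add(Add(3, -6), 8) = Add(-3, 8) = 5)
Add(297, Function('j')(-17, Mul(Add(-6, 10), Pow(Add(8, 2), -1)))) = Add(297, 5) = 302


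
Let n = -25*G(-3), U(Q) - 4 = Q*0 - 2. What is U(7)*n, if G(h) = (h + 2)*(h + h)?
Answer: -300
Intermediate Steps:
G(h) = 2*h*(2 + h) (G(h) = (2 + h)*(2*h) = 2*h*(2 + h))
U(Q) = 2 (U(Q) = 4 + (Q*0 - 2) = 4 + (0 - 2) = 4 - 2 = 2)
n = -150 (n = -50*(-3)*(2 - 3) = -50*(-3)*(-1) = -25*6 = -150)
U(7)*n = 2*(-150) = -300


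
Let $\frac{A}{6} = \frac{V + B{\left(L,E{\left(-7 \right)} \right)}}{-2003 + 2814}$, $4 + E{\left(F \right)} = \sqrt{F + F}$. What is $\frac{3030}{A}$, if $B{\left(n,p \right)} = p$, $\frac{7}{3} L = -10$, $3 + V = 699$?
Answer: $\frac{141706030}{239439} - \frac{409555 i \sqrt{14}}{478878} \approx 591.83 - 3.2 i$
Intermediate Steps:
$E{\left(F \right)} = -4 + \sqrt{2} \sqrt{F}$ ($E{\left(F \right)} = -4 + \sqrt{F + F} = -4 + \sqrt{2 F} = -4 + \sqrt{2} \sqrt{F}$)
$V = 696$ ($V = -3 + 699 = 696$)
$L = - \frac{30}{7}$ ($L = \frac{3}{7} \left(-10\right) = - \frac{30}{7} \approx -4.2857$)
$A = \frac{4152}{811} + \frac{6 i \sqrt{14}}{811}$ ($A = 6 \frac{696 - \left(4 - \sqrt{2} \sqrt{-7}\right)}{-2003 + 2814} = 6 \frac{696 - \left(4 - \sqrt{2} i \sqrt{7}\right)}{811} = 6 \left(696 - \left(4 - i \sqrt{14}\right)\right) \frac{1}{811} = 6 \left(692 + i \sqrt{14}\right) \frac{1}{811} = 6 \left(\frac{692}{811} + \frac{i \sqrt{14}}{811}\right) = \frac{4152}{811} + \frac{6 i \sqrt{14}}{811} \approx 5.1196 + 0.027682 i$)
$\frac{3030}{A} = \frac{3030}{\frac{4152}{811} + \frac{6 i \sqrt{14}}{811}}$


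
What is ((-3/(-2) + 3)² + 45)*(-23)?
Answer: -6003/4 ≈ -1500.8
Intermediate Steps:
((-3/(-2) + 3)² + 45)*(-23) = ((-3*(-½) + 3)² + 45)*(-23) = ((3/2 + 3)² + 45)*(-23) = ((9/2)² + 45)*(-23) = (81/4 + 45)*(-23) = (261/4)*(-23) = -6003/4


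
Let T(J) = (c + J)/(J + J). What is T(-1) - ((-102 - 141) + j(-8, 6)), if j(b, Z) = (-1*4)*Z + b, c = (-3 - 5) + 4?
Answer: 555/2 ≈ 277.50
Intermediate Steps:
c = -4 (c = -8 + 4 = -4)
T(J) = (-4 + J)/(2*J) (T(J) = (-4 + J)/(J + J) = (-4 + J)/((2*J)) = (-4 + J)*(1/(2*J)) = (-4 + J)/(2*J))
j(b, Z) = b - 4*Z (j(b, Z) = -4*Z + b = b - 4*Z)
T(-1) - ((-102 - 141) + j(-8, 6)) = (1/2)*(-4 - 1)/(-1) - ((-102 - 141) + (-8 - 4*6)) = (1/2)*(-1)*(-5) - (-243 + (-8 - 24)) = 5/2 - (-243 - 32) = 5/2 - 1*(-275) = 5/2 + 275 = 555/2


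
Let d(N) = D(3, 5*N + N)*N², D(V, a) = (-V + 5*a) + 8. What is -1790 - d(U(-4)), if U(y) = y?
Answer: 50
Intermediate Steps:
D(V, a) = 8 - V + 5*a
d(N) = N²*(5 + 30*N) (d(N) = (8 - 1*3 + 5*(5*N + N))*N² = (8 - 3 + 5*(6*N))*N² = (8 - 3 + 30*N)*N² = (5 + 30*N)*N² = N²*(5 + 30*N))
-1790 - d(U(-4)) = -1790 - (-4)²*(5 + 30*(-4)) = -1790 - 16*(5 - 120) = -1790 - 16*(-115) = -1790 - 1*(-1840) = -1790 + 1840 = 50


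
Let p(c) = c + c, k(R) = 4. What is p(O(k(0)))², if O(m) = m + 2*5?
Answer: 784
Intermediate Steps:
O(m) = 10 + m (O(m) = m + 10 = 10 + m)
p(c) = 2*c
p(O(k(0)))² = (2*(10 + 4))² = (2*14)² = 28² = 784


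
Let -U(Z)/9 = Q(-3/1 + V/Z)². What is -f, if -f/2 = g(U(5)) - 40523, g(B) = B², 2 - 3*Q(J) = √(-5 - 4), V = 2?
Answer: -81284 + 240*I ≈ -81284.0 + 240.0*I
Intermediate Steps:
Q(J) = ⅔ - I (Q(J) = ⅔ - √(-5 - 4)/3 = ⅔ - I)
U(Z) = -9*(⅔ - I)²
f = 81046 - 2*(5 + 12*I)² (f = -2*((5 + 12*I)² - 40523) = -2*(-40523 + (5 + 12*I)²) = 81046 - 2*(5 + 12*I)² ≈ 81284.0 - 240.0*I)
-f = -(81284 - 240*I) = -81284 + 240*I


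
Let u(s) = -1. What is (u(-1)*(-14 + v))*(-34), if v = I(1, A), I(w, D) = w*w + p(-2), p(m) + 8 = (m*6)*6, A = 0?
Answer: -3162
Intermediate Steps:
p(m) = -8 + 36*m (p(m) = -8 + (m*6)*6 = -8 + (6*m)*6 = -8 + 36*m)
I(w, D) = -80 + w² (I(w, D) = w*w + (-8 + 36*(-2)) = w² + (-8 - 72) = w² - 80 = -80 + w²)
v = -79 (v = -80 + 1² = -80 + 1 = -79)
(u(-1)*(-14 + v))*(-34) = -(-14 - 79)*(-34) = -1*(-93)*(-34) = 93*(-34) = -3162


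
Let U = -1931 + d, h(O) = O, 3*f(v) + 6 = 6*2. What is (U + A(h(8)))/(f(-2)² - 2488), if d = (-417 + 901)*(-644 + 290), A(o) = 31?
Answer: 1883/27 ≈ 69.741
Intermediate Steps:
f(v) = 2 (f(v) = -2 + (6*2)/3 = -2 + (⅓)*12 = -2 + 4 = 2)
d = -171336 (d = 484*(-354) = -171336)
U = -173267 (U = -1931 - 171336 = -173267)
(U + A(h(8)))/(f(-2)² - 2488) = (-173267 + 31)/(2² - 2488) = -173236/(4 - 2488) = -173236/(-2484) = -173236*(-1/2484) = 1883/27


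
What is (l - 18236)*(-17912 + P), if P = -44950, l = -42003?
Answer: 3786744018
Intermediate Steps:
(l - 18236)*(-17912 + P) = (-42003 - 18236)*(-17912 - 44950) = -60239*(-62862) = 3786744018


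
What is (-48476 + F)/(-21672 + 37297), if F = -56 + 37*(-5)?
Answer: -48717/15625 ≈ -3.1179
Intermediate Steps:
F = -241 (F = -56 - 185 = -241)
(-48476 + F)/(-21672 + 37297) = (-48476 - 241)/(-21672 + 37297) = -48717/15625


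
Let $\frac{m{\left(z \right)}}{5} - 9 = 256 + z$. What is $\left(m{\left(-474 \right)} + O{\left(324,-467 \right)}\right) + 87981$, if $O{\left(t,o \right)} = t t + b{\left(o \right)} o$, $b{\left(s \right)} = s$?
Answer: $410001$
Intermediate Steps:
$m{\left(z \right)} = 1325 + 5 z$ ($m{\left(z \right)} = 45 + 5 \left(256 + z\right) = 45 + \left(1280 + 5 z\right) = 1325 + 5 z$)
$O{\left(t,o \right)} = o^{2} + t^{2}$ ($O{\left(t,o \right)} = t t + o o = t^{2} + o^{2} = o^{2} + t^{2}$)
$\left(m{\left(-474 \right)} + O{\left(324,-467 \right)}\right) + 87981 = \left(\left(1325 + 5 \left(-474\right)\right) + \left(\left(-467\right)^{2} + 324^{2}\right)\right) + 87981 = \left(\left(1325 - 2370\right) + \left(218089 + 104976\right)\right) + 87981 = \left(-1045 + 323065\right) + 87981 = 322020 + 87981 = 410001$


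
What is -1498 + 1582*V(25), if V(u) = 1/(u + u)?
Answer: -36659/25 ≈ -1466.4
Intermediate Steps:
V(u) = 1/(2*u)
-1498 + 1582*V(25) = -1498 + 1582*((½)/25) = -1498 + 1582*((½)*(1/25)) = -1498 + 1582*(1/50) = -1498 + 791/25 = -36659/25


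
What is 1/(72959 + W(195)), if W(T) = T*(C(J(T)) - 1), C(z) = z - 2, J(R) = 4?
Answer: 1/73154 ≈ 1.3670e-5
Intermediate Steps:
C(z) = -2 + z
W(T) = T (W(T) = T*((-2 + 4) - 1) = T*(2 - 1) = T*1 = T)
1/(72959 + W(195)) = 1/(72959 + 195) = 1/73154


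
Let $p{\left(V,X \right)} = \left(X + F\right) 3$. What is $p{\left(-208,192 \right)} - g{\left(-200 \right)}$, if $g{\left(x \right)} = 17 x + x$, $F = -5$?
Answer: $4161$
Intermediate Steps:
$p{\left(V,X \right)} = -15 + 3 X$ ($p{\left(V,X \right)} = \left(X - 5\right) 3 = \left(-5 + X\right) 3 = -15 + 3 X$)
$g{\left(x \right)} = 18 x$
$p{\left(-208,192 \right)} - g{\left(-200 \right)} = \left(-15 + 3 \cdot 192\right) - 18 \left(-200\right) = \left(-15 + 576\right) - -3600 = 561 + 3600 = 4161$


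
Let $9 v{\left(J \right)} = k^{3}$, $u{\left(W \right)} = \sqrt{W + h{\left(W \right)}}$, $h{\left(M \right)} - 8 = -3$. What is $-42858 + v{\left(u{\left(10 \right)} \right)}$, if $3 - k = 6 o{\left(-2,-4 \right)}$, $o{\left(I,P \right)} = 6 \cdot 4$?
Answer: $-354327$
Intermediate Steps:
$h{\left(M \right)} = 5$ ($h{\left(M \right)} = 8 - 3 = 5$)
$o{\left(I,P \right)} = 24$
$u{\left(W \right)} = \sqrt{5 + W}$ ($u{\left(W \right)} = \sqrt{W + 5} = \sqrt{5 + W}$)
$k = -141$ ($k = 3 - 6 \cdot 24 = 3 - 144 = -141$)
$v{\left(J \right)} = -311469$ ($v{\left(J \right)} = \frac{\left(-141\right)^{3}}{9} = \frac{1}{9} \left(-2803221\right) = -311469$)
$-42858 + v{\left(u{\left(10 \right)} \right)} = -42858 - 311469 = -354327$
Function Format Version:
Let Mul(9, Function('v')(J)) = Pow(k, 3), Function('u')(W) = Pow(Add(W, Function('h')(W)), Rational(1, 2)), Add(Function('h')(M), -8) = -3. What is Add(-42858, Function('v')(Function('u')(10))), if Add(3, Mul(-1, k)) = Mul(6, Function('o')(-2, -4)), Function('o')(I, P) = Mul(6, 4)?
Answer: -354327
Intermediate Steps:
Function('h')(M) = 5 (Function('h')(M) = Add(8, -3) = 5)
Function('o')(I, P) = 24
Function('u')(W) = Pow(Add(5, W), Rational(1, 2)) (Function('u')(W) = Pow(Add(W, 5), Rational(1, 2)) = Pow(Add(5, W), Rational(1, 2)))
k = -141 (k = Add(3, Mul(-1, Mul(6, 24))) = Add(3, Mul(-1, 144)) = Add(3, -144) = -141)
Function('v')(J) = -311469 (Function('v')(J) = Mul(Rational(1, 9), Pow(-141, 3)) = Mul(Rational(1, 9), -2803221) = -311469)
Add(-42858, Function('v')(Function('u')(10))) = Add(-42858, -311469) = -354327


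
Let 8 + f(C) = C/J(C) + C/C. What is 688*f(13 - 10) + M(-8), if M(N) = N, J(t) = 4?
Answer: -4308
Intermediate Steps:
f(C) = -7 + C/4 (f(C) = -8 + (C/4 + C/C) = -8 + (C*(¼) + 1) = -8 + (C/4 + 1) = -8 + (1 + C/4) = -7 + C/4)
688*f(13 - 10) + M(-8) = 688*(-7 + (13 - 10)/4) - 8 = 688*(-7 + (¼)*3) - 8 = 688*(-7 + ¾) - 8 = 688*(-25/4) - 8 = -4300 - 8 = -4308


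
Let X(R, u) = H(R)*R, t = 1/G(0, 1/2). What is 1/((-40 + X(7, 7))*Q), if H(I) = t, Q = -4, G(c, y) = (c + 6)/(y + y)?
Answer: 3/466 ≈ 0.0064378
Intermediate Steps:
G(c, y) = (6 + c)/(2*y) (G(c, y) = (6 + c)/((2*y)) = (6 + c)*(1/(2*y)) = (6 + c)/(2*y))
t = ⅙ (t = 1/((6 + 0)/(2*((1/2)))) = 1/((½)*6/(1*(½))) = 1/((½)*6/(½)) = 1/((½)*2*6) = 1/6 = ⅙ ≈ 0.16667)
H(I) = ⅙
X(R, u) = R/6
1/((-40 + X(7, 7))*Q) = 1/((-40 + (⅙)*7)*(-4)) = 1/((-40 + 7/6)*(-4)) = 1/(-233/6*(-4)) = 1/(466/3) = 3/466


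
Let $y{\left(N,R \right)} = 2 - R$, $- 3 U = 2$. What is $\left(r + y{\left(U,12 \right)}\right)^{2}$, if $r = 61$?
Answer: $2601$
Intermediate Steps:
$U = - \frac{2}{3}$ ($U = \left(- \frac{1}{3}\right) 2 = - \frac{2}{3} \approx -0.66667$)
$\left(r + y{\left(U,12 \right)}\right)^{2} = \left(61 + \left(2 - 12\right)\right)^{2} = \left(61 - 10\right)^{2} = 51^{2} = 2601$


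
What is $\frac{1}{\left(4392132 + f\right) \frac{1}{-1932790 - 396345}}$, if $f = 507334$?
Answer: $- \frac{2329135}{4899466} \approx -0.47539$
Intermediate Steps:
$\frac{1}{\left(4392132 + f\right) \frac{1}{-1932790 - 396345}} = \frac{1}{\left(4392132 + 507334\right) \frac{1}{-1932790 - 396345}} = \frac{1}{4899466 \frac{1}{-2329135}} = \frac{1}{4899466 \left(- \frac{1}{2329135}\right)} = \frac{1}{- \frac{4899466}{2329135}} = - \frac{2329135}{4899466}$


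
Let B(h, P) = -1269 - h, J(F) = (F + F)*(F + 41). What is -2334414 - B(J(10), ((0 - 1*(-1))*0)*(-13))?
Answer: -2332125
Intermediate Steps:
J(F) = 2*F*(41 + F) (J(F) = (2*F)*(41 + F) = 2*F*(41 + F))
-2334414 - B(J(10), ((0 - 1*(-1))*0)*(-13)) = -2334414 - (-1269 - 2*10*(41 + 10)) = -2334414 - (-1269 - 2*10*51) = -2334414 - (-1269 - 1*1020) = -2334414 - (-1269 - 1020) = -2334414 - 1*(-2289) = -2334414 + 2289 = -2332125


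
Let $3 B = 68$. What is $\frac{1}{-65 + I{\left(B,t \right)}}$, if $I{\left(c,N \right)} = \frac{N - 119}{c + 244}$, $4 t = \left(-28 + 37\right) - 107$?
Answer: $- \frac{1600}{104861} \approx -0.015258$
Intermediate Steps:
$B = \frac{68}{3}$ ($B = \frac{1}{3} \cdot 68 = \frac{68}{3} \approx 22.667$)
$t = - \frac{49}{2}$ ($t = \frac{\left(-28 + 37\right) - 107}{4} = \frac{9 - 107}{4} = \frac{1}{4} \left(-98\right) = - \frac{49}{2} \approx -24.5$)
$I{\left(c,N \right)} = \frac{-119 + N}{244 + c}$
$\frac{1}{-65 + I{\left(B,t \right)}} = \frac{1}{-65 + \frac{-119 - \frac{49}{2}}{244 + \frac{68}{3}}} = \frac{1}{-65 + \frac{1}{\frac{800}{3}} \left(- \frac{287}{2}\right)} = \frac{1}{-65 + \frac{3}{800} \left(- \frac{287}{2}\right)} = \frac{1}{-65 - \frac{861}{1600}} = \frac{1}{- \frac{104861}{1600}} = - \frac{1600}{104861}$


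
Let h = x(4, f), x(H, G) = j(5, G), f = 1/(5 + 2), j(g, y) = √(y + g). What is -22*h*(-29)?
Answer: 3828*√7/7 ≈ 1446.8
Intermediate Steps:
j(g, y) = √(g + y)
f = ⅐ (f = 1/7 = ⅐ ≈ 0.14286)
x(H, G) = √(5 + G)
h = 6*√7/7 (h = √(5 + ⅐) = √(36/7) = 6*√7/7 ≈ 2.2678)
-22*h*(-29) = -132*√7/7*(-29) = 3828*√7/7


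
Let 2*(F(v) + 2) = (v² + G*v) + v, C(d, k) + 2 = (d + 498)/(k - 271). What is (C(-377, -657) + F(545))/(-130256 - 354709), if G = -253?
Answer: -8232223/50005280 ≈ -0.16463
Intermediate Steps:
C(d, k) = -2 + (498 + d)/(-271 + k) (C(d, k) = -2 + (d + 498)/(k - 271) = -2 + (498 + d)/(-271 + k))
F(v) = -2 + v²/2 - 126*v (F(v) = -2 + ((v² - 253*v) + v)/2 = -2 + (v² - 252*v)/2 = -2 + (v²/2 - 126*v) = -2 + v²/2 - 126*v)
(C(-377, -657) + F(545))/(-130256 - 354709) = ((1040 - 377 - 2*(-657))/(-271 - 657) + (-2 + (½)*545² - 126*545))/(-130256 - 354709) = ((1040 - 377 + 1314)/(-928) + (-2 + (½)*297025 - 68670))/(-484965) = (-1/928*1977 + (-2 + 297025/2 - 68670))*(-1/484965) = (-1977/928 + 159681/2)*(-1/484965) = (74090007/928)*(-1/484965) = -8232223/50005280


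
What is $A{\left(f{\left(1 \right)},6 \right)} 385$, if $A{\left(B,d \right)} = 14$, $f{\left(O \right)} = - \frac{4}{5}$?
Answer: $5390$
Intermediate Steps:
$f{\left(O \right)} = - \frac{4}{5}$ ($f{\left(O \right)} = \left(-4\right) \frac{1}{5} = - \frac{4}{5}$)
$A{\left(f{\left(1 \right)},6 \right)} 385 = 14 \cdot 385 = 5390$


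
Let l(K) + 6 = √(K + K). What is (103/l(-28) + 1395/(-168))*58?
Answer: -561063/644 - 2987*I*√14/23 ≈ -871.22 - 485.93*I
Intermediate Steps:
l(K) = -6 + √2*√K (l(K) = -6 + √(K + K) = -6 + √(2*K) = -6 + √2*√K)
(103/l(-28) + 1395/(-168))*58 = (103/(-6 + √2*√(-28)) + 1395/(-168))*58 = (103/(-6 + √2*(2*I*√7)) + 1395*(-1/168))*58 = (103/(-6 + 2*I*√14) - 465/56)*58 = (-465/56 + 103/(-6 + 2*I*√14))*58 = -13485/28 + 5974/(-6 + 2*I*√14)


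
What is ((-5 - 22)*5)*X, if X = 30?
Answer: -4050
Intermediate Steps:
((-5 - 22)*5)*X = ((-5 - 22)*5)*30 = -27*5*30 = -135*30 = -4050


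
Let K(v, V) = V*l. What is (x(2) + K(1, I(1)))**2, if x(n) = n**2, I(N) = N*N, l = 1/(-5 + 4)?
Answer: 9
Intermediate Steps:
l = -1 (l = 1/(-1) = -1)
I(N) = N**2
K(v, V) = -V (K(v, V) = V*(-1) = -V)
(x(2) + K(1, I(1)))**2 = (2**2 - 1*1**2)**2 = (4 - 1*1)**2 = (4 - 1)**2 = 3**2 = 9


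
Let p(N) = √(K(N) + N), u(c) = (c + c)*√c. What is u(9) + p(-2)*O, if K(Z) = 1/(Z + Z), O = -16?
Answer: 54 - 24*I ≈ 54.0 - 24.0*I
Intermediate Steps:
K(Z) = 1/(2*Z)
u(c) = 2*c^(3/2) (u(c) = (2*c)*√c = 2*c^(3/2))
p(N) = √(N + 1/(2*N)) (p(N) = √(1/(2*N) + N) = √(N + 1/(2*N)))
u(9) + p(-2)*O = 2*9^(3/2) + (√(2/(-2) + 4*(-2))/2)*(-16) = 2*27 + (√(2*(-½) - 8)/2)*(-16) = 54 + (√(-1 - 8)/2)*(-16) = 54 + (√(-9)/2)*(-16) = 54 + ((3*I)/2)*(-16) = 54 + (3*I/2)*(-16) = 54 - 24*I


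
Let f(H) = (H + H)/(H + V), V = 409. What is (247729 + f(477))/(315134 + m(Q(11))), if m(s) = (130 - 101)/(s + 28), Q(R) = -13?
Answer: 1646166360/2094078277 ≈ 0.78611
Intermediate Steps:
m(s) = 29/(28 + s)
f(H) = 2*H/(409 + H) (f(H) = (H + H)/(H + 409) = (2*H)/(409 + H) = 2*H/(409 + H))
(247729 + f(477))/(315134 + m(Q(11))) = (247729 + 2*477/(409 + 477))/(315134 + 29/(28 - 13)) = (247729 + 2*477/886)/(315134 + 29/15) = (247729 + 2*477*(1/886))/(315134 + 29*(1/15)) = (247729 + 477/443)/(315134 + 29/15) = 109744424/(443*(4727039/15)) = (109744424/443)*(15/4727039) = 1646166360/2094078277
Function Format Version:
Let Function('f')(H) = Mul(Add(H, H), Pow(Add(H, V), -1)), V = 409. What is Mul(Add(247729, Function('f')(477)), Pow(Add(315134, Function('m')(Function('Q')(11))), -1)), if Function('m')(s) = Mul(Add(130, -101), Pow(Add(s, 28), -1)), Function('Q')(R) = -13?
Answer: Rational(1646166360, 2094078277) ≈ 0.78611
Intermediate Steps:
Function('m')(s) = Mul(29, Pow(Add(28, s), -1))
Function('f')(H) = Mul(2, H, Pow(Add(409, H), -1)) (Function('f')(H) = Mul(Add(H, H), Pow(Add(H, 409), -1)) = Mul(Mul(2, H), Pow(Add(409, H), -1)) = Mul(2, H, Pow(Add(409, H), -1)))
Mul(Add(247729, Function('f')(477)), Pow(Add(315134, Function('m')(Function('Q')(11))), -1)) = Mul(Add(247729, Mul(2, 477, Pow(Add(409, 477), -1))), Pow(Add(315134, Mul(29, Pow(Add(28, -13), -1))), -1)) = Mul(Add(247729, Mul(2, 477, Pow(886, -1))), Pow(Add(315134, Mul(29, Pow(15, -1))), -1)) = Mul(Add(247729, Mul(2, 477, Rational(1, 886))), Pow(Add(315134, Mul(29, Rational(1, 15))), -1)) = Mul(Add(247729, Rational(477, 443)), Pow(Add(315134, Rational(29, 15)), -1)) = Mul(Rational(109744424, 443), Pow(Rational(4727039, 15), -1)) = Mul(Rational(109744424, 443), Rational(15, 4727039)) = Rational(1646166360, 2094078277)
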